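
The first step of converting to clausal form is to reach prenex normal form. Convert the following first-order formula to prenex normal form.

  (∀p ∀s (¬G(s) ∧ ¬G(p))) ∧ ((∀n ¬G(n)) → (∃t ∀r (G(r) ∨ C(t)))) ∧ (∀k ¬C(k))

∀p ∀s ∃n ∃t ∀r ∀k (¬G(s) ∧ ¬G(p) ∧ (G(n) ∨ G(r) ∨ C(t)) ∧ ¬C(k))

Eliminate → and ↔ using ¬ and ∨.
  (∀p ∀s (¬G(s) ∧ ¬G(p))) ∧ (¬(∀n ¬G(n)) ∨ (∃t ∀r (G(r) ∨ C(t)))) ∧ (∀k ¬C(k))
Move each ¬ inward, flipping quantifiers it crosses:
  (∀p ∀s (¬G(s) ∧ ¬G(p))) ∧ ((∃n G(n)) ∨ (∃t ∀r (G(r) ∨ C(t)))) ∧ (∀k ¬C(k))
Pull the quantifiers to the front (each side's bound variable is not free in the other side):
  ∀p ∀s ∃n ∃t ∀r ∀k (¬G(s) ∧ ¬G(p) ∧ (G(n) ∨ G(r) ∨ C(t)) ∧ ¬C(k))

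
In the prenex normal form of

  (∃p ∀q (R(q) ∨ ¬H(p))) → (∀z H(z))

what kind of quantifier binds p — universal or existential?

First replace A → B with ¬A ∨ B.
  ¬(∃p ∀q (R(q) ∨ ¬H(p))) ∨ (∀z H(z))
Push ¬ through the quantifiers and connectives to reach negation normal form:
  (∀p ∃q (¬R(q) ∧ H(p))) ∨ (∀z H(z))
Pull the quantifiers to the front (each side's bound variable is not free in the other side):
  ∀p ∃q ∀z (¬R(q) ∧ H(p) ∨ H(z))
The quantifier ∃p sits under an odd number of negations (counting the antecedent side of each →), so it flips to ∀p.

universal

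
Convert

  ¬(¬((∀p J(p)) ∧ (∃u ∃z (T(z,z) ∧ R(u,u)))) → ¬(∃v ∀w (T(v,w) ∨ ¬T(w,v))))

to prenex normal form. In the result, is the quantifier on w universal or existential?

Eliminate → and ↔ using ¬ and ∨.
  ¬(¬¬((∀p J(p)) ∧ (∃u ∃z (T(z,z) ∧ R(u,u)))) ∨ ¬(∃v ∀w (T(v,w) ∨ ¬T(w,v))))
Drive negations inward (¬∀x A ≡ ∃x ¬A, ¬∃x A ≡ ∀x ¬A, De Morgan for ∧/∨):
  ((∃p ¬J(p)) ∨ (∀u ∀z (¬T(z,z) ∨ ¬R(u,u)))) ∧ (∃v ∀w (T(v,w) ∨ ¬T(w,v)))
All bound variables are already distinct, so no renaming is needed.
Pull the quantifiers to the front (each side's bound variable is not free in the other side):
  ∃p ∀u ∀z ∃v ∀w ((¬J(p) ∨ ¬T(z,z) ∨ ¬R(u,u)) ∧ (T(v,w) ∨ ¬T(w,v)))
The quantifier ∀w sits under an even number of negations (counting the antecedent side of each →), so it remains universal.

universal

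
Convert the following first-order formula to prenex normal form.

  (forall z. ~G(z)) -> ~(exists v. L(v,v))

Eliminate → and ↔ using ¬ and ∨.
  ~(forall z. ~G(z)) | ~(exists v. L(v,v))
Push ¬ through the quantifiers and connectives to reach negation normal form:
  (exists z. G(z)) | (forall v. ~L(v,v))
Finally move all quantifiers to the prefix:
  exists z. forall v. (G(z) | ~L(v,v))

exists z. forall v. (G(z) | ~L(v,v))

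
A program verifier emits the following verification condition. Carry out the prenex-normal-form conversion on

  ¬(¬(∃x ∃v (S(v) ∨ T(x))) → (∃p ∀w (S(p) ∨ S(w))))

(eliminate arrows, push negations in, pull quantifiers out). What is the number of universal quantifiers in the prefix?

Eliminate → and ↔ using ¬ and ∨.
  ¬(¬¬(∃x ∃v (S(v) ∨ T(x))) ∨ (∃p ∀w (S(p) ∨ S(w))))
Move each ¬ inward, flipping quantifiers it crosses:
  (∀x ∀v (¬S(v) ∧ ¬T(x))) ∧ (∀p ∃w (¬S(p) ∧ ¬S(w)))
All bound variables are already distinct, so no renaming is needed.
Pull the quantifiers to the front (each side's bound variable is not free in the other side):
  ∀x ∀v ∀p ∃w (¬S(v) ∧ ¬T(x) ∧ ¬S(p) ∧ ¬S(w))
The prefix is ∀x ∀v ∀p ∃w: 3 universal, 1 existential.

3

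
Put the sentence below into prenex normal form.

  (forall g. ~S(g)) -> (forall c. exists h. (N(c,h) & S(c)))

Eliminate → and ↔ using ¬ and ∨.
  ~(forall g. ~S(g)) | (forall c. exists h. (N(c,h) & S(c)))
Drive negations inward (¬∀x A ≡ ∃x ¬A, ¬∃x A ≡ ∀x ¬A, De Morgan for ∧/∨):
  (exists g. S(g)) | (forall c. exists h. (N(c,h) & S(c)))
Pull the quantifiers to the front (each side's bound variable is not free in the other side):
  exists g. forall c. exists h. (S(g) | N(c,h) & S(c))

exists g. forall c. exists h. (S(g) | N(c,h) & S(c))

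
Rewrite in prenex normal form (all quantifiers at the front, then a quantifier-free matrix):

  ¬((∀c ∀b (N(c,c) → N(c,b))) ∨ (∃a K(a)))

∃c ∃b ∀a (N(c,c) ∧ ¬N(c,b) ∧ ¬K(a))

First replace A → B with ¬A ∨ B.
  ¬((∀c ∀b (¬N(c,c) ∨ N(c,b))) ∨ (∃a K(a)))
Move each ¬ inward, flipping quantifiers it crosses:
  (∃c ∃b (N(c,c) ∧ ¬N(c,b))) ∧ (∀a ¬K(a))
Extract every quantifier outward, since the variables are now distinct and don't occur free across branches:
  ∃c ∃b ∀a (N(c,c) ∧ ¬N(c,b) ∧ ¬K(a))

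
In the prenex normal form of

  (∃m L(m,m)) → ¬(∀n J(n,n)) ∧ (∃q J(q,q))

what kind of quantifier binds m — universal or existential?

Eliminate → and ↔ using ¬ and ∨.
  ¬(∃m L(m,m)) ∨ ¬(∀n J(n,n)) ∧ (∃q J(q,q))
Drive negations inward (¬∀x A ≡ ∃x ¬A, ¬∃x A ≡ ∀x ¬A, De Morgan for ∧/∨):
  (∀m ¬L(m,m)) ∨ (∃n ¬J(n,n)) ∧ (∃q J(q,q))
Pull the quantifiers to the front (each side's bound variable is not free in the other side):
  ∀m ∃n ∃q (¬L(m,m) ∨ ¬J(n,n) ∧ J(q,q))
The quantifier ∃m sits under an odd number of negations (counting the antecedent side of each →), so it flips to ∀m.

universal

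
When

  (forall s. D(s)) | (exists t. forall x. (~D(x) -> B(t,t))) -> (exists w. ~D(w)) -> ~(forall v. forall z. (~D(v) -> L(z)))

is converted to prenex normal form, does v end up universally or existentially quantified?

existential

Rewrite implications/biconditionals: A → B as ¬A ∨ B.
  ~((forall s. D(s)) | (exists t. forall x. (~~D(x) | B(t,t)))) | ~(exists w. ~D(w)) | ~(forall v. forall z. (~~D(v) | L(z)))
Move each ¬ inward, flipping quantifiers it crosses:
  (exists s. ~D(s)) & (forall t. exists x. (~D(x) & ~B(t,t))) | (forall w. D(w)) | (exists v. exists z. (~D(v) & ~L(z)))
Extract every quantifier outward, since the variables are now distinct and don't occur free across branches:
  exists s. forall t. exists x. forall w. exists v. exists z. (~D(s) & ~D(x) & ~B(t,t) | D(w) | ~D(v) & ~L(z))
The quantifier forall v sits under an odd number of negations (counting the antecedent side of each →), so it flips to exists v.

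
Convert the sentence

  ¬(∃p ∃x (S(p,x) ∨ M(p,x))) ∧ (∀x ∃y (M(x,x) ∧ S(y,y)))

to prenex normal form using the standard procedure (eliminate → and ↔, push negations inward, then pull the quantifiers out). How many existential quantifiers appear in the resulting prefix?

Push ¬ through the quantifiers and connectives to reach negation normal form:
  (∀p ∀x (¬S(p,x) ∧ ¬M(p,x))) ∧ (∀x ∃y (M(x,x) ∧ S(y,y)))
Rename bound variables to avoid capture: x↦x1.
  (∀p ∀x (¬S(p,x) ∧ ¬M(p,x))) ∧ (∀x1 ∃y (M(x1,x1) ∧ S(y,y)))
Pull the quantifiers to the front (each side's bound variable is not free in the other side):
  ∀p ∀x ∀x1 ∃y (¬S(p,x) ∧ ¬M(p,x) ∧ M(x1,x1) ∧ S(y,y))
The prefix is ∀p ∀x ∀x1 ∃y: 3 universal, 1 existential.

1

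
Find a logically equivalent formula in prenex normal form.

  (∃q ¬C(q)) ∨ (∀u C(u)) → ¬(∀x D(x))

First replace A → B with ¬A ∨ B.
  ¬((∃q ¬C(q)) ∨ (∀u C(u))) ∨ ¬(∀x D(x))
Push ¬ through the quantifiers and connectives to reach negation normal form:
  (∀q C(q)) ∧ (∃u ¬C(u)) ∨ (∃x ¬D(x))
All bound variables are already distinct, so no renaming is needed.
Extract every quantifier outward, since the variables are now distinct and don't occur free across branches:
  ∀q ∃u ∃x (C(q) ∧ ¬C(u) ∨ ¬D(x))

∀q ∃u ∃x (C(q) ∧ ¬C(u) ∨ ¬D(x))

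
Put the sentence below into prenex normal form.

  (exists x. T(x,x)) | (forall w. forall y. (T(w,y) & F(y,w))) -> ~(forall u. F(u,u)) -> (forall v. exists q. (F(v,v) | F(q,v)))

forall x. exists w. exists y. forall u. forall v. exists q. (~T(x,x) & (~T(w,y) | ~F(y,w)) | F(u,u) | F(v,v) | F(q,v))

Rewrite implications/biconditionals: A → B as ¬A ∨ B.
  ~((exists x. T(x,x)) | (forall w. forall y. (T(w,y) & F(y,w)))) | ~~(forall u. F(u,u)) | (forall v. exists q. (F(v,v) | F(q,v)))
Move each ¬ inward, flipping quantifiers it crosses:
  (forall x. ~T(x,x)) & (exists w. exists y. (~T(w,y) | ~F(y,w))) | (forall u. F(u,u)) | (forall v. exists q. (F(v,v) | F(q,v)))
All bound variables are already distinct, so no renaming is needed.
Extract every quantifier outward, since the variables are now distinct and don't occur free across branches:
  forall x. exists w. exists y. forall u. forall v. exists q. (~T(x,x) & (~T(w,y) | ~F(y,w)) | F(u,u) | F(v,v) | F(q,v))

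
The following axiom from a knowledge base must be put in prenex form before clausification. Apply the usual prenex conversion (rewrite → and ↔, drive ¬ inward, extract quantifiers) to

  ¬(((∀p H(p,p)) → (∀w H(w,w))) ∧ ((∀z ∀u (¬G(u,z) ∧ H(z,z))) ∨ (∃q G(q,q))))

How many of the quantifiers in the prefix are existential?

3

Rewrite implications/biconditionals: A → B as ¬A ∨ B.
  ¬((¬(∀p H(p,p)) ∨ (∀w H(w,w))) ∧ ((∀z ∀u (¬G(u,z) ∧ H(z,z))) ∨ (∃q G(q,q))))
Move each ¬ inward, flipping quantifiers it crosses:
  (∀p H(p,p)) ∧ (∃w ¬H(w,w)) ∨ (∃z ∃u (G(u,z) ∨ ¬H(z,z))) ∧ (∀q ¬G(q,q))
All bound variables are already distinct, so no renaming is needed.
Pull the quantifiers to the front (each side's bound variable is not free in the other side):
  ∀p ∃w ∃z ∃u ∀q (H(p,p) ∧ ¬H(w,w) ∨ (G(u,z) ∨ ¬H(z,z)) ∧ ¬G(q,q))
The prefix is ∀p ∃w ∃z ∃u ∀q: 2 universal, 3 existential.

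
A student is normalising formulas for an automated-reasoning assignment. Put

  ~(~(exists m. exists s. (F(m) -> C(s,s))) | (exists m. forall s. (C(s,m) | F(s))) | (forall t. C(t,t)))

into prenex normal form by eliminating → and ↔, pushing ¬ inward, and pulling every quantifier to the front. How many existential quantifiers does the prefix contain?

Eliminate → and ↔ using ¬ and ∨.
  ~(~(exists m. exists s. (~F(m) | C(s,s))) | (exists m. forall s. (C(s,m) | F(s))) | (forall t. C(t,t)))
Drive negations inward (¬∀x A ≡ ∃x ¬A, ¬∃x A ≡ ∀x ¬A, De Morgan for ∧/∨):
  (exists m. exists s. (~F(m) | C(s,s))) & (forall m. exists s. (~C(s,m) & ~F(s))) & (exists t. ~C(t,t))
Standardize variables apart so no two quantifiers bind the same name: m↦u, s↦z1.
  (exists m. exists s. (~F(m) | C(s,s))) & (forall u. exists z1. (~C(z1,u) & ~F(z1))) & (exists t. ~C(t,t))
Finally move all quantifiers to the prefix:
  exists m. exists s. forall u. exists z1. exists t. ((~F(m) | C(s,s)) & ~C(z1,u) & ~F(z1) & ~C(t,t))
The prefix is exists m exists s forall u exists z1 exists t: 1 universal, 4 existential.

4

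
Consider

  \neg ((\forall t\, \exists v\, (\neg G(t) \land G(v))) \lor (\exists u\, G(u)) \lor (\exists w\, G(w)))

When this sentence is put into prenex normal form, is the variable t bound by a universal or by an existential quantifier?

existential

Drive negations inward (¬∀x A ≡ ∃x ¬A, ¬∃x A ≡ ∀x ¬A, De Morgan for ∧/∨):
  (\exists t\, \forall v\, (G(t) \lor \neg G(v))) \land (\forall u\, \neg G(u)) \land (\forall w\, \neg G(w))
All bound variables are already distinct, so no renaming is needed.
Extract every quantifier outward, since the variables are now distinct and don't occur free across branches:
  \exists t\, \forall v\, \forall u\, \forall w\, ((G(t) \lor \neg G(v)) \land \neg G(u) \land \neg G(w))
The quantifier \forall t sits under an odd number of negations, so it flips to \exists t.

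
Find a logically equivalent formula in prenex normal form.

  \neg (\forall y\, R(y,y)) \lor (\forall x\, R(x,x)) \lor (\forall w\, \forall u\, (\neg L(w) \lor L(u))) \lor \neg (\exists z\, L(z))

Push ¬ through the quantifiers and connectives to reach negation normal form:
  (\exists y\, \neg R(y,y)) \lor (\forall x\, R(x,x)) \lor (\forall w\, \forall u\, (\neg L(w) \lor L(u))) \lor (\forall z\, \neg L(z))
All bound variables are already distinct, so no renaming is needed.
Extract every quantifier outward, since the variables are now distinct and don't occur free across branches:
  \exists y\, \forall x\, \forall w\, \forall u\, \forall z\, (\neg R(y,y) \lor R(x,x) \lor \neg L(w) \lor L(u) \lor \neg L(z))

\exists y\, \forall x\, \forall w\, \forall u\, \forall z\, (\neg R(y,y) \lor R(x,x) \lor \neg L(w) \lor L(u) \lor \neg L(z))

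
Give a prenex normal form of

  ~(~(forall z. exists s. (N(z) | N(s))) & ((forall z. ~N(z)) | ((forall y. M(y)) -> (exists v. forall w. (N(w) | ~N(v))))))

Rewrite implications/biconditionals: A → B as ¬A ∨ B.
  ~(~(forall z. exists s. (N(z) | N(s))) & ((forall z. ~N(z)) | ~(forall y. M(y)) | (exists v. forall w. (N(w) | ~N(v)))))
Drive negations inward (¬∀x A ≡ ∃x ¬A, ¬∃x A ≡ ∀x ¬A, De Morgan for ∧/∨):
  (forall z. exists s. (N(z) | N(s))) | (exists z. N(z)) & (forall y. M(y)) & (forall v. exists w. (~N(w) & N(v)))
Give each quantifier a distinct variable: z↦v1.
  (forall z. exists s. (N(z) | N(s))) | (exists v1. N(v1)) & (forall y. M(y)) & (forall v. exists w. (~N(w) & N(v)))
Pull the quantifiers to the front (each side's bound variable is not free in the other side):
  forall z. exists s. exists v1. forall y. forall v. exists w. (N(z) | N(s) | N(v1) & M(y) & ~N(w) & N(v))

forall z. exists s. exists v1. forall y. forall v. exists w. (N(z) | N(s) | N(v1) & M(y) & ~N(w) & N(v))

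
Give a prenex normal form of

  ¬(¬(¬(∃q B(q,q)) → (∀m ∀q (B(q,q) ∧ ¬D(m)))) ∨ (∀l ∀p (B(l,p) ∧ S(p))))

∃q ∀m ∀y ∃l ∃p ((B(q,q) ∨ B(y,y) ∧ ¬D(m)) ∧ (¬B(l,p) ∨ ¬S(p)))

Rewrite implications/biconditionals: A → B as ¬A ∨ B.
  ¬(¬(¬¬(∃q B(q,q)) ∨ (∀m ∀q (B(q,q) ∧ ¬D(m)))) ∨ (∀l ∀p (B(l,p) ∧ S(p))))
Push ¬ through the quantifiers and connectives to reach negation normal form:
  ((∃q B(q,q)) ∨ (∀m ∀q (B(q,q) ∧ ¬D(m)))) ∧ (∃l ∃p (¬B(l,p) ∨ ¬S(p)))
Standardize variables apart so no two quantifiers bind the same name: q↦y.
  ((∃q B(q,q)) ∨ (∀m ∀y (B(y,y) ∧ ¬D(m)))) ∧ (∃l ∃p (¬B(l,p) ∨ ¬S(p)))
Extract every quantifier outward, since the variables are now distinct and don't occur free across branches:
  ∃q ∀m ∀y ∃l ∃p ((B(q,q) ∨ B(y,y) ∧ ¬D(m)) ∧ (¬B(l,p) ∨ ¬S(p)))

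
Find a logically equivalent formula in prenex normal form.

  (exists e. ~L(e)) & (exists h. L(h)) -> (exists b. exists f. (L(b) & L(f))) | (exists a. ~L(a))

Rewrite implications/biconditionals: A → B as ¬A ∨ B.
  ~((exists e. ~L(e)) & (exists h. L(h))) | (exists b. exists f. (L(b) & L(f))) | (exists a. ~L(a))
Drive negations inward (¬∀x A ≡ ∃x ¬A, ¬∃x A ≡ ∀x ¬A, De Morgan for ∧/∨):
  (forall e. L(e)) | (forall h. ~L(h)) | (exists b. exists f. (L(b) & L(f))) | (exists a. ~L(a))
All bound variables are already distinct, so no renaming is needed.
Finally move all quantifiers to the prefix:
  forall e. forall h. exists b. exists f. exists a. (L(e) | ~L(h) | L(b) & L(f) | ~L(a))

forall e. forall h. exists b. exists f. exists a. (L(e) | ~L(h) | L(b) & L(f) | ~L(a))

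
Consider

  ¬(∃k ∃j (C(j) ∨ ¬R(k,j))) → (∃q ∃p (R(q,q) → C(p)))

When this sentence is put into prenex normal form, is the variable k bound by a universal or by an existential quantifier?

Eliminate → and ↔ using ¬ and ∨.
  ¬¬(∃k ∃j (C(j) ∨ ¬R(k,j))) ∨ (∃q ∃p (¬R(q,q) ∨ C(p)))
Push ¬ through the quantifiers and connectives to reach negation normal form:
  (∃k ∃j (C(j) ∨ ¬R(k,j))) ∨ (∃q ∃p (¬R(q,q) ∨ C(p)))
All bound variables are already distinct, so no renaming is needed.
Pull the quantifiers to the front (each side's bound variable is not free in the other side):
  ∃k ∃j ∃q ∃p (C(j) ∨ ¬R(k,j) ∨ ¬R(q,q) ∨ C(p))
The quantifier ∃k sits under an even number of negations (counting the antecedent side of each →), so it remains existential.

existential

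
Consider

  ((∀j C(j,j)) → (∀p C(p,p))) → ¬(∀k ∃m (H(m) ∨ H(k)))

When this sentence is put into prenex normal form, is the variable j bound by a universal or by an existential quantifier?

universal

Rewrite implications/biconditionals: A → B as ¬A ∨ B.
  ¬(¬(∀j C(j,j)) ∨ (∀p C(p,p))) ∨ ¬(∀k ∃m (H(m) ∨ H(k)))
Push ¬ through the quantifiers and connectives to reach negation normal form:
  (∀j C(j,j)) ∧ (∃p ¬C(p,p)) ∨ (∃k ∀m (¬H(m) ∧ ¬H(k)))
All bound variables are already distinct, so no renaming is needed.
Pull the quantifiers to the front (each side's bound variable is not free in the other side):
  ∀j ∃p ∃k ∀m (C(j,j) ∧ ¬C(p,p) ∨ ¬H(m) ∧ ¬H(k))
The quantifier ∀j sits under an even number of negations (counting the antecedent side of each →), so it remains universal.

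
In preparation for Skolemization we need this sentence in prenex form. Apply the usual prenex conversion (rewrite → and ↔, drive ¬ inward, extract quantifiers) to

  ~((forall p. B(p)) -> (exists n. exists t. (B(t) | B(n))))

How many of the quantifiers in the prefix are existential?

Eliminate → and ↔ using ¬ and ∨.
  ~(~(forall p. B(p)) | (exists n. exists t. (B(t) | B(n))))
Push ¬ through the quantifiers and connectives to reach negation normal form:
  (forall p. B(p)) & (forall n. forall t. (~B(t) & ~B(n)))
All bound variables are already distinct, so no renaming is needed.
Pull the quantifiers to the front (each side's bound variable is not free in the other side):
  forall p. forall n. forall t. (B(p) & ~B(t) & ~B(n))
The prefix is forall p forall n forall t: 3 universal, 0 existential.

0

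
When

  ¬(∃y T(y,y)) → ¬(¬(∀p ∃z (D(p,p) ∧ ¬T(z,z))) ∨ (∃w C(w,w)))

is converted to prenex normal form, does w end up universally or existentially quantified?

universal

First replace A → B with ¬A ∨ B.
  ¬¬(∃y T(y,y)) ∨ ¬(¬(∀p ∃z (D(p,p) ∧ ¬T(z,z))) ∨ (∃w C(w,w)))
Move each ¬ inward, flipping quantifiers it crosses:
  (∃y T(y,y)) ∨ (∀p ∃z (D(p,p) ∧ ¬T(z,z))) ∧ (∀w ¬C(w,w))
All bound variables are already distinct, so no renaming is needed.
Extract every quantifier outward, since the variables are now distinct and don't occur free across branches:
  ∃y ∀p ∃z ∀w (T(y,y) ∨ D(p,p) ∧ ¬T(z,z) ∧ ¬C(w,w))
The quantifier ∃w sits under an odd number of negations (counting the antecedent side of each →), so it flips to ∀w.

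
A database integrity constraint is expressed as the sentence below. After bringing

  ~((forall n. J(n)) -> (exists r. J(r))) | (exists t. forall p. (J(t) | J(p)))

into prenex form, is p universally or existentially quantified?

universal

Eliminate → and ↔ using ¬ and ∨.
  ~(~(forall n. J(n)) | (exists r. J(r))) | (exists t. forall p. (J(t) | J(p)))
Push ¬ through the quantifiers and connectives to reach negation normal form:
  (forall n. J(n)) & (forall r. ~J(r)) | (exists t. forall p. (J(t) | J(p)))
Pull the quantifiers to the front (each side's bound variable is not free in the other side):
  forall n. forall r. exists t. forall p. (J(n) & ~J(r) | J(t) | J(p))
The quantifier forall p sits under an even number of negations (counting the antecedent side of each →), so it remains universal.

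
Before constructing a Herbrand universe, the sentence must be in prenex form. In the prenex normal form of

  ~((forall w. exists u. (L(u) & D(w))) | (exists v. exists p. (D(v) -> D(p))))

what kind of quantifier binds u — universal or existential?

universal

Eliminate → and ↔ using ¬ and ∨.
  ~((forall w. exists u. (L(u) & D(w))) | (exists v. exists p. (~D(v) | D(p))))
Push ¬ through the quantifiers and connectives to reach negation normal form:
  (exists w. forall u. (~L(u) | ~D(w))) & (forall v. forall p. (D(v) & ~D(p)))
Finally move all quantifiers to the prefix:
  exists w. forall u. forall v. forall p. ((~L(u) | ~D(w)) & D(v) & ~D(p))
The quantifier exists u sits under an odd number of negations (counting the antecedent side of each →), so it flips to forall u.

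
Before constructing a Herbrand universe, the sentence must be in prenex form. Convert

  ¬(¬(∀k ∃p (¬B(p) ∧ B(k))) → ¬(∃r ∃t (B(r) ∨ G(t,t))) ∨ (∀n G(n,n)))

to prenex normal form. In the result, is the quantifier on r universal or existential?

existential

Rewrite implications/biconditionals: A → B as ¬A ∨ B.
  ¬(¬¬(∀k ∃p (¬B(p) ∧ B(k))) ∨ ¬(∃r ∃t (B(r) ∨ G(t,t))) ∨ (∀n G(n,n)))
Push ¬ through the quantifiers and connectives to reach negation normal form:
  (∃k ∀p (B(p) ∨ ¬B(k))) ∧ (∃r ∃t (B(r) ∨ G(t,t))) ∧ (∃n ¬G(n,n))
All bound variables are already distinct, so no renaming is needed.
Pull the quantifiers to the front (each side's bound variable is not free in the other side):
  ∃k ∀p ∃r ∃t ∃n ((B(p) ∨ ¬B(k)) ∧ (B(r) ∨ G(t,t)) ∧ ¬G(n,n))
The quantifier ∃r sits under an even number of negations (counting the antecedent side of each →), so it remains existential.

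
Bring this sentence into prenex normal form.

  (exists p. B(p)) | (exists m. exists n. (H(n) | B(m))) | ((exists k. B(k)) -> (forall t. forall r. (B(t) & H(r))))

exists p. exists m. exists n. forall k. forall t. forall r. (B(p) | H(n) | B(m) | ~B(k) | B(t) & H(r))

Rewrite implications/biconditionals: A → B as ¬A ∨ B.
  (exists p. B(p)) | (exists m. exists n. (H(n) | B(m))) | ~(exists k. B(k)) | (forall t. forall r. (B(t) & H(r)))
Move each ¬ inward, flipping quantifiers it crosses:
  (exists p. B(p)) | (exists m. exists n. (H(n) | B(m))) | (forall k. ~B(k)) | (forall t. forall r. (B(t) & H(r)))
All bound variables are already distinct, so no renaming is needed.
Finally move all quantifiers to the prefix:
  exists p. exists m. exists n. forall k. forall t. forall r. (B(p) | H(n) | B(m) | ~B(k) | B(t) & H(r))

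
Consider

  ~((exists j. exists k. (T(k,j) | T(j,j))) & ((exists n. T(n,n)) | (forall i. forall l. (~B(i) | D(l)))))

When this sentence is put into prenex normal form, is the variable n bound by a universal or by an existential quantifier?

universal

Move each ¬ inward, flipping quantifiers it crosses:
  (forall j. forall k. (~T(k,j) & ~T(j,j))) | (forall n. ~T(n,n)) & (exists i. exists l. (B(i) & ~D(l)))
Extract every quantifier outward, since the variables are now distinct and don't occur free across branches:
  forall j. forall k. forall n. exists i. exists l. (~T(k,j) & ~T(j,j) | ~T(n,n) & B(i) & ~D(l))
The quantifier exists n sits under an odd number of negations, so it flips to forall n.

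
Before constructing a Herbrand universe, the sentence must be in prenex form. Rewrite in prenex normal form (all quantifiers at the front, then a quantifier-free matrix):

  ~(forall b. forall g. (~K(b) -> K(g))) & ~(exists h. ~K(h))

exists b. exists g. forall h. (~K(b) & ~K(g) & K(h))

Eliminate → and ↔ using ¬ and ∨.
  ~(forall b. forall g. (~~K(b) | K(g))) & ~(exists h. ~K(h))
Move each ¬ inward, flipping quantifiers it crosses:
  (exists b. exists g. (~K(b) & ~K(g))) & (forall h. K(h))
Pull the quantifiers to the front (each side's bound variable is not free in the other side):
  exists b. exists g. forall h. (~K(b) & ~K(g) & K(h))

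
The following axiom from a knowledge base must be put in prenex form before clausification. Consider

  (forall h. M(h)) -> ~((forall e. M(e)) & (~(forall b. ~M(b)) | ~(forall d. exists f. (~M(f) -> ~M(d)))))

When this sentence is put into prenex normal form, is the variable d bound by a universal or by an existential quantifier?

universal

First replace A → B with ¬A ∨ B.
  ~(forall h. M(h)) | ~((forall e. M(e)) & (~(forall b. ~M(b)) | ~(forall d. exists f. (~~M(f) | ~M(d)))))
Drive negations inward (¬∀x A ≡ ∃x ¬A, ¬∃x A ≡ ∀x ¬A, De Morgan for ∧/∨):
  (exists h. ~M(h)) | (exists e. ~M(e)) | (forall b. ~M(b)) & (forall d. exists f. (M(f) | ~M(d)))
All bound variables are already distinct, so no renaming is needed.
Finally move all quantifiers to the prefix:
  exists h. exists e. forall b. forall d. exists f. (~M(h) | ~M(e) | ~M(b) & (M(f) | ~M(d)))
The quantifier forall d sits under an even number of negations (counting the antecedent side of each →), so it remains universal.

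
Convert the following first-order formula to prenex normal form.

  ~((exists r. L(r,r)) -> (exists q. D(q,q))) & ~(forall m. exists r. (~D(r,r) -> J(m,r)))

Rewrite implications/biconditionals: A → B as ¬A ∨ B.
  ~(~(exists r. L(r,r)) | (exists q. D(q,q))) & ~(forall m. exists r. (~~D(r,r) | J(m,r)))
Move each ¬ inward, flipping quantifiers it crosses:
  (exists r. L(r,r)) & (forall q. ~D(q,q)) & (exists m. forall r. (~D(r,r) & ~J(m,r)))
Rename bound variables to avoid capture: r↦v1.
  (exists r. L(r,r)) & (forall q. ~D(q,q)) & (exists m. forall v1. (~D(v1,v1) & ~J(m,v1)))
Pull the quantifiers to the front (each side's bound variable is not free in the other side):
  exists r. forall q. exists m. forall v1. (L(r,r) & ~D(q,q) & ~D(v1,v1) & ~J(m,v1))

exists r. forall q. exists m. forall v1. (L(r,r) & ~D(q,q) & ~D(v1,v1) & ~J(m,v1))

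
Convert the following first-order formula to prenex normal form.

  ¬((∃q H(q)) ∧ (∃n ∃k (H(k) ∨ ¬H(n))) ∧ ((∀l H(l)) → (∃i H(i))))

∀q ∀n ∀k ∀l ∀i (¬H(q) ∨ ¬H(k) ∧ H(n) ∨ H(l) ∧ ¬H(i))

First replace A → B with ¬A ∨ B.
  ¬((∃q H(q)) ∧ (∃n ∃k (H(k) ∨ ¬H(n))) ∧ (¬(∀l H(l)) ∨ (∃i H(i))))
Push ¬ through the quantifiers and connectives to reach negation normal form:
  (∀q ¬H(q)) ∨ (∀n ∀k (¬H(k) ∧ H(n))) ∨ (∀l H(l)) ∧ (∀i ¬H(i))
Extract every quantifier outward, since the variables are now distinct and don't occur free across branches:
  ∀q ∀n ∀k ∀l ∀i (¬H(q) ∨ ¬H(k) ∧ H(n) ∨ H(l) ∧ ¬H(i))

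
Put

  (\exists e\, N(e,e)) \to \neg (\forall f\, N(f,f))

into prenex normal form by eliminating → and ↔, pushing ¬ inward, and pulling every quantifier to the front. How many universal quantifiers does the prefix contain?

Rewrite implications/biconditionals: A → B as ¬A ∨ B.
  \neg (\exists e\, N(e,e)) \lor \neg (\forall f\, N(f,f))
Drive negations inward (¬∀x A ≡ ∃x ¬A, ¬∃x A ≡ ∀x ¬A, De Morgan for ∧/∨):
  (\forall e\, \neg N(e,e)) \lor (\exists f\, \neg N(f,f))
All bound variables are already distinct, so no renaming is needed.
Pull the quantifiers to the front (each side's bound variable is not free in the other side):
  \forall e\, \exists f\, (\neg N(e,e) \lor \neg N(f,f))
The prefix is \forall e \exists f: 1 universal, 1 existential.

1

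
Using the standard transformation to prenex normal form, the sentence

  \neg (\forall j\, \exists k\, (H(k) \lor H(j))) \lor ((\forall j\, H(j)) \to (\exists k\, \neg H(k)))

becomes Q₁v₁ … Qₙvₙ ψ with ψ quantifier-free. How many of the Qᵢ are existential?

3

Eliminate → and ↔ using ¬ and ∨.
  \neg (\forall j\, \exists k\, (H(k) \lor H(j))) \lor \neg (\forall j\, H(j)) \lor (\exists k\, \neg H(k))
Drive negations inward (¬∀x A ≡ ∃x ¬A, ¬∃x A ≡ ∀x ¬A, De Morgan for ∧/∨):
  (\exists j\, \forall k\, (\neg H(k) \land \neg H(j))) \lor (\exists j\, \neg H(j)) \lor (\exists k\, \neg H(k))
Rename bound variables to avoid capture: j↦y, k↦u.
  (\exists j\, \forall k\, (\neg H(k) \land \neg H(j))) \lor (\exists y\, \neg H(y)) \lor (\exists u\, \neg H(u))
Finally move all quantifiers to the prefix:
  \exists j\, \forall k\, \exists y\, \exists u\, (\neg H(k) \land \neg H(j) \lor \neg H(y) \lor \neg H(u))
The prefix is \exists j \forall k \exists y \exists u: 1 universal, 3 existential.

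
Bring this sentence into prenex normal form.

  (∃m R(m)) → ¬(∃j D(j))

∀m ∀j (¬R(m) ∨ ¬D(j))

Rewrite implications/biconditionals: A → B as ¬A ∨ B.
  ¬(∃m R(m)) ∨ ¬(∃j D(j))
Drive negations inward (¬∀x A ≡ ∃x ¬A, ¬∃x A ≡ ∀x ¬A, De Morgan for ∧/∨):
  (∀m ¬R(m)) ∨ (∀j ¬D(j))
All bound variables are already distinct, so no renaming is needed.
Finally move all quantifiers to the prefix:
  ∀m ∀j (¬R(m) ∨ ¬D(j))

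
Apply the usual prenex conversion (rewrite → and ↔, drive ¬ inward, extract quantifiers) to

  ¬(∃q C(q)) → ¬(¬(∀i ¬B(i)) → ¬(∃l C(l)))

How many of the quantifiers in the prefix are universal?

Eliminate → and ↔ using ¬ and ∨.
  ¬¬(∃q C(q)) ∨ ¬(¬¬(∀i ¬B(i)) ∨ ¬(∃l C(l)))
Drive negations inward (¬∀x A ≡ ∃x ¬A, ¬∃x A ≡ ∀x ¬A, De Morgan for ∧/∨):
  (∃q C(q)) ∨ (∃i B(i)) ∧ (∃l C(l))
Finally move all quantifiers to the prefix:
  ∃q ∃i ∃l (C(q) ∨ B(i) ∧ C(l))
The prefix is ∃q ∃i ∃l: 0 universal, 3 existential.

0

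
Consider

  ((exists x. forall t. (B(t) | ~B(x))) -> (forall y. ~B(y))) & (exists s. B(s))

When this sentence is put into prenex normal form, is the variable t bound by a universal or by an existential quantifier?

existential

First replace A → B with ¬A ∨ B.
  (~(exists x. forall t. (B(t) | ~B(x))) | (forall y. ~B(y))) & (exists s. B(s))
Drive negations inward (¬∀x A ≡ ∃x ¬A, ¬∃x A ≡ ∀x ¬A, De Morgan for ∧/∨):
  ((forall x. exists t. (~B(t) & B(x))) | (forall y. ~B(y))) & (exists s. B(s))
Pull the quantifiers to the front (each side's bound variable is not free in the other side):
  forall x. exists t. forall y. exists s. ((~B(t) & B(x) | ~B(y)) & B(s))
The quantifier forall t sits under an odd number of negations (counting the antecedent side of each →), so it flips to exists t.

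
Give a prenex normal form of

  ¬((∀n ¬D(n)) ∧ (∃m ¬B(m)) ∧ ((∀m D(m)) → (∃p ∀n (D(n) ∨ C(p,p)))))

∃n ∀m ∀w1 ∀p ∃q (D(n) ∨ B(m) ∨ D(w1) ∧ ¬D(q) ∧ ¬C(p,p))

Rewrite implications/biconditionals: A → B as ¬A ∨ B.
  ¬((∀n ¬D(n)) ∧ (∃m ¬B(m)) ∧ (¬(∀m D(m)) ∨ (∃p ∀n (D(n) ∨ C(p,p)))))
Push ¬ through the quantifiers and connectives to reach negation normal form:
  (∃n D(n)) ∨ (∀m B(m)) ∨ (∀m D(m)) ∧ (∀p ∃n (¬D(n) ∧ ¬C(p,p)))
Rename bound variables to avoid capture: m↦w1, n↦q.
  (∃n D(n)) ∨ (∀m B(m)) ∨ (∀w1 D(w1)) ∧ (∀p ∃q (¬D(q) ∧ ¬C(p,p)))
Finally move all quantifiers to the prefix:
  ∃n ∀m ∀w1 ∀p ∃q (D(n) ∨ B(m) ∨ D(w1) ∧ ¬D(q) ∧ ¬C(p,p))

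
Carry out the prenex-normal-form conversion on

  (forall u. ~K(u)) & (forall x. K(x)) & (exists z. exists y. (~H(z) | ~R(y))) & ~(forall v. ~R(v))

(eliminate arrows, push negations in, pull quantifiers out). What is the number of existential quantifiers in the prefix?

Move each ¬ inward, flipping quantifiers it crosses:
  (forall u. ~K(u)) & (forall x. K(x)) & (exists z. exists y. (~H(z) | ~R(y))) & (exists v. R(v))
All bound variables are already distinct, so no renaming is needed.
Pull the quantifiers to the front (each side's bound variable is not free in the other side):
  forall u. forall x. exists z. exists y. exists v. (~K(u) & K(x) & (~H(z) | ~R(y)) & R(v))
The prefix is forall u forall x exists z exists y exists v: 2 universal, 3 existential.

3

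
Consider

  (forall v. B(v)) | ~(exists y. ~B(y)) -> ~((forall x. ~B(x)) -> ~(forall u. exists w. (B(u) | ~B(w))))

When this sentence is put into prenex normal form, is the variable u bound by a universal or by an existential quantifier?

First replace A → B with ¬A ∨ B.
  ~((forall v. B(v)) | ~(exists y. ~B(y))) | ~(~(forall x. ~B(x)) | ~(forall u. exists w. (B(u) | ~B(w))))
Drive negations inward (¬∀x A ≡ ∃x ¬A, ¬∃x A ≡ ∀x ¬A, De Morgan for ∧/∨):
  (exists v. ~B(v)) & (exists y. ~B(y)) | (forall x. ~B(x)) & (forall u. exists w. (B(u) | ~B(w)))
All bound variables are already distinct, so no renaming is needed.
Finally move all quantifiers to the prefix:
  exists v. exists y. forall x. forall u. exists w. (~B(v) & ~B(y) | ~B(x) & (B(u) | ~B(w)))
The quantifier forall u sits under an even number of negations (counting the antecedent side of each →), so it remains universal.

universal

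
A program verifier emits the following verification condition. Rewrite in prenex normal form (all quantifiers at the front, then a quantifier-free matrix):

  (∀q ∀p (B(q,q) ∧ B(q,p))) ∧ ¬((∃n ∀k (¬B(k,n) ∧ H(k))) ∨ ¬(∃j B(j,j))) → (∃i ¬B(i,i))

First replace A → B with ¬A ∨ B.
  ¬((∀q ∀p (B(q,q) ∧ B(q,p))) ∧ ¬((∃n ∀k (¬B(k,n) ∧ H(k))) ∨ ¬(∃j B(j,j)))) ∨ (∃i ¬B(i,i))
Move each ¬ inward, flipping quantifiers it crosses:
  (∃q ∃p (¬B(q,q) ∨ ¬B(q,p))) ∨ (∃n ∀k (¬B(k,n) ∧ H(k))) ∨ (∀j ¬B(j,j)) ∨ (∃i ¬B(i,i))
All bound variables are already distinct, so no renaming is needed.
Extract every quantifier outward, since the variables are now distinct and don't occur free across branches:
  ∃q ∃p ∃n ∀k ∀j ∃i (¬B(q,q) ∨ ¬B(q,p) ∨ ¬B(k,n) ∧ H(k) ∨ ¬B(j,j) ∨ ¬B(i,i))

∃q ∃p ∃n ∀k ∀j ∃i (¬B(q,q) ∨ ¬B(q,p) ∨ ¬B(k,n) ∧ H(k) ∨ ¬B(j,j) ∨ ¬B(i,i))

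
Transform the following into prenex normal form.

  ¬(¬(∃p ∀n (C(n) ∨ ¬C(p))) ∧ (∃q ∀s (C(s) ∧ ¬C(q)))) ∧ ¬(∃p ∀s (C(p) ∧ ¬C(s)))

Push ¬ through the quantifiers and connectives to reach negation normal form:
  ((∃p ∀n (C(n) ∨ ¬C(p))) ∨ (∀q ∃s (¬C(s) ∨ C(q)))) ∧ (∀p ∃s (¬C(p) ∨ C(s)))
Rename bound variables to avoid capture: p↦v, s↦w1.
  ((∃p ∀n (C(n) ∨ ¬C(p))) ∨ (∀q ∃s (¬C(s) ∨ C(q)))) ∧ (∀v ∃w1 (¬C(v) ∨ C(w1)))
Finally move all quantifiers to the prefix:
  ∃p ∀n ∀q ∃s ∀v ∃w1 ((C(n) ∨ ¬C(p) ∨ ¬C(s) ∨ C(q)) ∧ (¬C(v) ∨ C(w1)))

∃p ∀n ∀q ∃s ∀v ∃w1 ((C(n) ∨ ¬C(p) ∨ ¬C(s) ∨ C(q)) ∧ (¬C(v) ∨ C(w1)))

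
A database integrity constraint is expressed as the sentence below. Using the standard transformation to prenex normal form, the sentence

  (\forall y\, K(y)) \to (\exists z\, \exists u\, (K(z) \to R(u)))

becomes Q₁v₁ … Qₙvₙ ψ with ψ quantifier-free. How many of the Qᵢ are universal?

0

First replace A → B with ¬A ∨ B.
  \neg (\forall y\, K(y)) \lor (\exists z\, \exists u\, (\neg K(z) \lor R(u)))
Push ¬ through the quantifiers and connectives to reach negation normal form:
  (\exists y\, \neg K(y)) \lor (\exists z\, \exists u\, (\neg K(z) \lor R(u)))
Finally move all quantifiers to the prefix:
  \exists y\, \exists z\, \exists u\, (\neg K(y) \lor \neg K(z) \lor R(u))
The prefix is \exists y \exists z \exists u: 0 universal, 3 existential.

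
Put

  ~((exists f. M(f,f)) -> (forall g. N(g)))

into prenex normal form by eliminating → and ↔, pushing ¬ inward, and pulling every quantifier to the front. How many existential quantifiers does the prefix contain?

Rewrite implications/biconditionals: A → B as ¬A ∨ B.
  ~(~(exists f. M(f,f)) | (forall g. N(g)))
Push ¬ through the quantifiers and connectives to reach negation normal form:
  (exists f. M(f,f)) & (exists g. ~N(g))
All bound variables are already distinct, so no renaming is needed.
Extract every quantifier outward, since the variables are now distinct and don't occur free across branches:
  exists f. exists g. (M(f,f) & ~N(g))
The prefix is exists f exists g: 0 universal, 2 existential.

2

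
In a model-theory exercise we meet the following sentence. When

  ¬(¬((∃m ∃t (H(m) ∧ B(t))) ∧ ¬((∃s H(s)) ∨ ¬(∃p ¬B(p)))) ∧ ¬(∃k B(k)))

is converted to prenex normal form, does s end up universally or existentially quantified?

universal

Move each ¬ inward, flipping quantifiers it crosses:
  (∃m ∃t (H(m) ∧ B(t))) ∧ (∀s ¬H(s)) ∧ (∃p ¬B(p)) ∨ (∃k B(k))
All bound variables are already distinct, so no renaming is needed.
Extract every quantifier outward, since the variables are now distinct and don't occur free across branches:
  ∃m ∃t ∀s ∃p ∃k (H(m) ∧ B(t) ∧ ¬H(s) ∧ ¬B(p) ∨ B(k))
The quantifier ∃s sits under an odd number of negations, so it flips to ∀s.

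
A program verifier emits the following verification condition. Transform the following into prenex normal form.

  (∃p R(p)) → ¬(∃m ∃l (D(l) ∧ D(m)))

∀p ∀m ∀l (¬R(p) ∨ ¬D(l) ∨ ¬D(m))

Rewrite implications/biconditionals: A → B as ¬A ∨ B.
  ¬(∃p R(p)) ∨ ¬(∃m ∃l (D(l) ∧ D(m)))
Drive negations inward (¬∀x A ≡ ∃x ¬A, ¬∃x A ≡ ∀x ¬A, De Morgan for ∧/∨):
  (∀p ¬R(p)) ∨ (∀m ∀l (¬D(l) ∨ ¬D(m)))
All bound variables are already distinct, so no renaming is needed.
Pull the quantifiers to the front (each side's bound variable is not free in the other side):
  ∀p ∀m ∀l (¬R(p) ∨ ¬D(l) ∨ ¬D(m))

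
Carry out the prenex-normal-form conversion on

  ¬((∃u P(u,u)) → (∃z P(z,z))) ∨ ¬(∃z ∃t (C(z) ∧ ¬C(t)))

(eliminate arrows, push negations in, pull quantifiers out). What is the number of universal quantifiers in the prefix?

3

Eliminate → and ↔ using ¬ and ∨.
  ¬(¬(∃u P(u,u)) ∨ (∃z P(z,z))) ∨ ¬(∃z ∃t (C(z) ∧ ¬C(t)))
Drive negations inward (¬∀x A ≡ ∃x ¬A, ¬∃x A ≡ ∀x ¬A, De Morgan for ∧/∨):
  (∃u P(u,u)) ∧ (∀z ¬P(z,z)) ∨ (∀z ∀t (¬C(z) ∨ C(t)))
Standardize variables apart so no two quantifiers bind the same name: z↦a.
  (∃u P(u,u)) ∧ (∀z ¬P(z,z)) ∨ (∀a ∀t (¬C(a) ∨ C(t)))
Finally move all quantifiers to the prefix:
  ∃u ∀z ∀a ∀t (P(u,u) ∧ ¬P(z,z) ∨ ¬C(a) ∨ C(t))
The prefix is ∃u ∀z ∀a ∀t: 3 universal, 1 existential.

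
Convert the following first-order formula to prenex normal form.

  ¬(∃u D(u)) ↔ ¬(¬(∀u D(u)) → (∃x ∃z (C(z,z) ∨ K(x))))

Rewrite implications/biconditionals: A → B as ¬A ∨ B; A ↔ B as (¬A ∨ B) ∧ (¬B ∨ A).
  (¬¬(∃u D(u)) ∨ ¬(¬¬(∀u D(u)) ∨ (∃x ∃z (C(z,z) ∨ K(x))))) ∧ (¬¬(¬¬(∀u D(u)) ∨ (∃x ∃z (C(z,z) ∨ K(x)))) ∨ ¬(∃u D(u)))
Move each ¬ inward, flipping quantifiers it crosses:
  ((∃u D(u)) ∨ (∃u ¬D(u)) ∧ (∀x ∀z (¬C(z,z) ∧ ¬K(x)))) ∧ ((∀u D(u)) ∨ (∃x ∃z (C(z,z) ∨ K(x))) ∨ (∀u ¬D(u)))
Rename bound variables to avoid capture: u↦w, u↦t, x↦x1, z↦z1, u↦b.
  ((∃u D(u)) ∨ (∃w ¬D(w)) ∧ (∀x ∀z (¬C(z,z) ∧ ¬K(x)))) ∧ ((∀t D(t)) ∨ (∃x1 ∃z1 (C(z1,z1) ∨ K(x1))) ∨ (∀b ¬D(b)))
Pull the quantifiers to the front (each side's bound variable is not free in the other side):
  ∃u ∃w ∀x ∀z ∀t ∃x1 ∃z1 ∀b ((D(u) ∨ ¬D(w) ∧ ¬C(z,z) ∧ ¬K(x)) ∧ (D(t) ∨ C(z1,z1) ∨ K(x1) ∨ ¬D(b)))

∃u ∃w ∀x ∀z ∀t ∃x1 ∃z1 ∀b ((D(u) ∨ ¬D(w) ∧ ¬C(z,z) ∧ ¬K(x)) ∧ (D(t) ∨ C(z1,z1) ∨ K(x1) ∨ ¬D(b)))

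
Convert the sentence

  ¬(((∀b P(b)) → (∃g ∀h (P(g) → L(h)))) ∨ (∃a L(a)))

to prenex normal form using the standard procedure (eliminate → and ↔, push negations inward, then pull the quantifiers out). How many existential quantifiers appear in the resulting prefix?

Eliminate → and ↔ using ¬ and ∨.
  ¬(¬(∀b P(b)) ∨ (∃g ∀h (¬P(g) ∨ L(h))) ∨ (∃a L(a)))
Push ¬ through the quantifiers and connectives to reach negation normal form:
  (∀b P(b)) ∧ (∀g ∃h (P(g) ∧ ¬L(h))) ∧ (∀a ¬L(a))
Extract every quantifier outward, since the variables are now distinct and don't occur free across branches:
  ∀b ∀g ∃h ∀a (P(b) ∧ P(g) ∧ ¬L(h) ∧ ¬L(a))
The prefix is ∀b ∀g ∃h ∀a: 3 universal, 1 existential.

1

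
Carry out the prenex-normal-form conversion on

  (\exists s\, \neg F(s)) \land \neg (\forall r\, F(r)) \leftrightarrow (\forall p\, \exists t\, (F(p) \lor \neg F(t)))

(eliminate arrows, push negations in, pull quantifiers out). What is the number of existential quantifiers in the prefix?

4

First replace A → B with ¬A ∨ B; A ↔ B as (¬A ∨ B) ∧ (¬B ∨ A).
  (\neg ((\exists s\, \neg F(s)) \land \neg (\forall r\, F(r))) \lor (\forall p\, \exists t\, (F(p) \lor \neg F(t)))) \land (\neg (\forall p\, \exists t\, (F(p) \lor \neg F(t))) \lor (\exists s\, \neg F(s)) \land \neg (\forall r\, F(r)))
Push ¬ through the quantifiers and connectives to reach negation normal form:
  ((\forall s\, F(s)) \lor (\forall r\, F(r)) \lor (\forall p\, \exists t\, (F(p) \lor \neg F(t)))) \land ((\exists p\, \forall t\, (\neg F(p) \land F(t))) \lor (\exists s\, \neg F(s)) \land (\exists r\, \neg F(r)))
Give each quantifier a distinct variable: p↦u, t↦w1, s↦c, r↦x.
  ((\forall s\, F(s)) \lor (\forall r\, F(r)) \lor (\forall p\, \exists t\, (F(p) \lor \neg F(t)))) \land ((\exists u\, \forall w1\, (\neg F(u) \land F(w1))) \lor (\exists c\, \neg F(c)) \land (\exists x\, \neg F(x)))
Extract every quantifier outward, since the variables are now distinct and don't occur free across branches:
  \forall s\, \forall r\, \forall p\, \exists t\, \exists u\, \forall w1\, \exists c\, \exists x\, ((F(s) \lor F(r) \lor F(p) \lor \neg F(t)) \land (\neg F(u) \land F(w1) \lor \neg F(c) \land \neg F(x)))
The prefix is \forall s \forall r \forall p \exists t \exists u \forall w1 \exists c \exists x: 4 universal, 4 existential.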